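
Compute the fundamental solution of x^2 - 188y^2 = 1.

First expand sqrt(188) as a continued fraction. With x_i = (sqrt(188) + m_i)/d_i and (m_0, d_0) = (0, 1): a_0 = floor(sqrt(188)) = 13, since 13^2 = 169 <= 188 < 196 = 14^2.
Iterate m_{i+1} = d_i*a_i - m_i, d_{i+1} = (188 - m_{i+1}^2)/d_i, a_{i+1} = floor((a_0 + m_{i+1})/d_{i+1}):
  m_1 = 1*13 - 0 = 13, d_1 = (188 - 13^2)/1 = 19/1 = 19, a_1 = floor((13 + 13)/19) = 1.
  m_2 = 19*1 - 13 = 6, d_2 = (188 - 6^2)/19 = 152/19 = 8, a_2 = floor((13 + 6)/8) = 2.
  m_3 = 8*2 - 6 = 10, d_3 = (188 - 10^2)/8 = 88/8 = 11, a_3 = floor((13 + 10)/11) = 2.
  m_4 = 11*2 - 10 = 12, d_4 = (188 - 12^2)/11 = 44/11 = 4, a_4 = floor((13 + 12)/4) = 6.
  m_5 = 4*6 - 12 = 12, d_5 = (188 - 12^2)/4 = 44/4 = 11, a_5 = floor((13 + 12)/11) = 2.
  m_6 = 11*2 - 12 = 10, d_6 = (188 - 10^2)/11 = 88/11 = 8, a_6 = floor((13 + 10)/8) = 2.
  m_7 = 8*2 - 10 = 6, d_7 = (188 - 6^2)/8 = 152/8 = 19, a_7 = floor((13 + 6)/19) = 1.
  m_8 = 19*1 - 6 = 13, d_8 = (188 - 13^2)/19 = 19/19 = 1, a_8 = floor((13 + 13)/1) = 26.
  m_9 = 1*26 - 13 = 13, d_9 = (188 - 13^2)/1 = 19/1 = 19: (m_9, d_9) = (m_1, d_1) = (13, 19), so from here the quotients repeat a_1, ..., a_8; the period length is 8.
So sqrt(188) = [13; (1, 2, 2, 6, 2, 2, 1, 26)] with period length k = 8.
k is even, so the fundamental solution of x^2 - 188y^2 = 1 is (p_{k-1}, q_{k-1}) = (p_7, q_7); compute convergents through index 7.
Convergents (p_i = a_i*p_{i-1} + p_{i-2}, q_i = a_i*q_{i-1} + q_{i-2} with p_{-2}=0, p_{-1}=1, q_{-2}=1, q_{-1}=0):
  i=0: a_0=13, p_0 = 13*1 + 0 = 13, q_0 = 13*0 + 1 = 1.
  i=1: a_1=1, p_1 = 1*13 + 1 = 14, q_1 = 1*1 + 0 = 1.
  i=2: a_2=2, p_2 = 2*14 + 13 = 41, q_2 = 2*1 + 1 = 3.
  i=3: a_3=2, p_3 = 2*41 + 14 = 96, q_3 = 2*3 + 1 = 7.
  i=4: a_4=6, p_4 = 6*96 + 41 = 617, q_4 = 6*7 + 3 = 45.
  i=5: a_5=2, p_5 = 2*617 + 96 = 1330, q_5 = 2*45 + 7 = 97.
  i=6: a_6=2, p_6 = 2*1330 + 617 = 3277, q_6 = 2*97 + 45 = 239.
  i=7: a_7=1, p_7 = 1*3277 + 1330 = 4607, q_7 = 1*239 + 97 = 336.
Check: 4607^2 - 188*336^2 = 21224449 - 21224448 = 1, so (x, y) = (4607, 336) solves the equation, and by the theorem it is the least positive solution.

(x, y) = (4607, 336)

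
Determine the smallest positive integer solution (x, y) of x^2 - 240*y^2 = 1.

(x, y) = (31, 2)

First expand sqrt(240) as a continued fraction. With x_i = (sqrt(240) + m_i)/d_i and (m_0, d_0) = (0, 1): a_0 = floor(sqrt(240)) = 15, since 15^2 = 225 <= 240 < 256 = 16^2.
Iterate m_{i+1} = d_i*a_i - m_i, d_{i+1} = (240 - m_{i+1}^2)/d_i, a_{i+1} = floor((a_0 + m_{i+1})/d_{i+1}):
  m_1 = 1*15 - 0 = 15, d_1 = (240 - 15^2)/1 = 15/1 = 15, a_1 = floor((15 + 15)/15) = 2.
  m_2 = 15*2 - 15 = 15, d_2 = (240 - 15^2)/15 = 15/15 = 1, a_2 = floor((15 + 15)/1) = 30.
  m_3 = 1*30 - 15 = 15, d_3 = (240 - 15^2)/1 = 15/1 = 15: (m_3, d_3) = (m_1, d_1) = (15, 15), so from here the quotients repeat a_1, a_2; the period length is 2.
So sqrt(240) = [15; (2, 30)] with period length k = 2.
k is even, so the fundamental solution of x^2 - 240y^2 = 1 is (p_{k-1}, q_{k-1}) = (p_1, q_1); compute convergents through index 1.
Convergents (p_i = a_i*p_{i-1} + p_{i-2}, q_i = a_i*q_{i-1} + q_{i-2} with p_{-2}=0, p_{-1}=1, q_{-2}=1, q_{-1}=0):
  i=0: a_0=15, p_0 = 15*1 + 0 = 15, q_0 = 15*0 + 1 = 1.
  i=1: a_1=2, p_1 = 2*15 + 1 = 31, q_1 = 2*1 + 0 = 2.
Check: 31^2 - 240*2^2 = 961 - 960 = 1, so (x, y) = (31, 2) solves the equation, and by the theorem it is the least positive solution.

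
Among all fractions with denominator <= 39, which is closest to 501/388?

31/24

Expand x = 501/388 as a continued fraction with the Euclidean algorithm:
  501 = 1*388 + 113, so a_0 = 1.
  388 = 3*113 + 49, so a_1 = 3.
  113 = 2*49 + 15, so a_2 = 2.
  49 = 3*15 + 4, so a_3 = 3.
  15 = 3*4 + 3, so a_4 = 3.
  4 = 1*3 + 1, so a_5 = 1.
  3 = 3*1 + 0, so a_6 = 3.
so x = [1; 3, 2, 3, 3, 1, 3].
Convergents (p_i = a_i*p_{i-1} + p_{i-2}, q_i = a_i*q_{i-1} + q_{i-2} with p_{-2}=0, p_{-1}=1, q_{-2}=1, q_{-1}=0), until the denominator exceeds 39:
  i=0: a_0=1, p_0 = 1*1 + 0 = 1, q_0 = 1*0 + 1 = 1.
  i=1: a_1=3, p_1 = 3*1 + 1 = 4, q_1 = 3*1 + 0 = 3.
  i=2: a_2=2, p_2 = 2*4 + 1 = 9, q_2 = 2*3 + 1 = 7.
  i=3: a_3=3, p_3 = 3*9 + 4 = 31, q_3 = 3*7 + 3 = 24.
  i=4: a_4=3, p_4 = 3*31 + 9 = 102, q_4 = 3*24 + 7 = 79.
q_4 = 79 > 39, so the last convergent with denominator <= 39 is p_3/q_3 = 31/24.
The closest fraction with denominator <= 39 is either p_3/q_3 or the intermediate fraction (k*p_3 + p_2)/(k*q_3 + q_2) with the largest k >= 1 whose denominator stays <= 39; these approach x as k grows, and every other convergent or intermediate fraction in range is farther away.
Largest k: floor((39 - q_2)/q_3) = floor((39 - 7)/24) = 1.
That gives (1*31 + 9)/(1*24 + 7) = 40/31.
Compare the errors: |x - 31/24| = |501*24 - 31*388|/(388*24) = 4/9312, and |x - 40/31| = |501*31 - 40*388|/(388*31) = 11/12028.
Cross-multiplying, 4*12028 = 48112 < 102432 = 11*9312, so 4/9312 is smaller: the convergent 31/24 is closer to x than 40/31.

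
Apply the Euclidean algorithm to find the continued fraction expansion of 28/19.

Run the Euclidean algorithm on 28 and 19; the successive quotients are the partial quotients a_0, a_1, ... (each step inverts the fractional part left over by the previous one):
  28 = 1*19 + 9, so a_0 = 1.
  19 = 2*9 + 1, so a_1 = 2.
  9 = 9*1 + 0, so a_2 = 9.
The remainder reaches 0 after 3 divisions, so the expansion has 3 partial quotients, read off in order.

[1; 2, 9]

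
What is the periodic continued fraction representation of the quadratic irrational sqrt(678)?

Write x_i = (sqrt(678) + m_i)/d_i with (m_0, d_0) = (0, 1). a_0 = floor(sqrt(678)) = 26, since 26^2 = 676 <= 678 < 729 = 27^2.
Iterate m_{i+1} = d_i*a_i - m_i, d_{i+1} = (678 - m_{i+1}^2)/d_i, a_{i+1} = floor((a_0 + m_{i+1})/d_{i+1}):
  m_1 = 1*26 - 0 = 26, d_1 = (678 - 26^2)/1 = 2/1 = 2, a_1 = floor((26 + 26)/2) = 26.
  m_2 = 2*26 - 26 = 26, d_2 = (678 - 26^2)/2 = 2/2 = 1, a_2 = floor((26 + 26)/1) = 52.
  m_3 = 1*52 - 26 = 26, d_3 = (678 - 26^2)/1 = 2/1 = 2: (m_3, d_3) = (m_1, d_1) = (26, 2), so from here the quotients repeat a_1, a_2; the period length is 2.
Hence the expansion of sqrt(678) is a_0 = 26 followed by the repeating block 26, 52 (period 2).

[26; (26, 52)]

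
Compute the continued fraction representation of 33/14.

[2; 2, 1, 4]

Run the Euclidean algorithm on 33 and 14; the successive quotients are the partial quotients a_0, a_1, ... (each step inverts the fractional part left over by the previous one):
  33 = 2*14 + 5, so a_0 = 2.
  14 = 2*5 + 4, so a_1 = 2.
  5 = 1*4 + 1, so a_2 = 1.
  4 = 4*1 + 0, so a_3 = 4.
The remainder reaches 0 after 4 divisions, so the expansion has 4 partial quotients, read off in order.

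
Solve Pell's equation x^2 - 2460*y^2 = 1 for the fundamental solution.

(x, y) = (30751, 620)

First expand sqrt(2460) as a continued fraction. With x_i = (sqrt(2460) + m_i)/d_i and (m_0, d_0) = (0, 1): a_0 = floor(sqrt(2460)) = 49, since 49^2 = 2401 <= 2460 < 2500 = 50^2.
Iterate m_{i+1} = d_i*a_i - m_i, d_{i+1} = (2460 - m_{i+1}^2)/d_i, a_{i+1} = floor((a_0 + m_{i+1})/d_{i+1}):
  m_1 = 1*49 - 0 = 49, d_1 = (2460 - 49^2)/1 = 59/1 = 59, a_1 = floor((49 + 49)/59) = 1.
  m_2 = 59*1 - 49 = 10, d_2 = (2460 - 10^2)/59 = 2360/59 = 40, a_2 = floor((49 + 10)/40) = 1.
  m_3 = 40*1 - 10 = 30, d_3 = (2460 - 30^2)/40 = 1560/40 = 39, a_3 = floor((49 + 30)/39) = 2.
  m_4 = 39*2 - 30 = 48, d_4 = (2460 - 48^2)/39 = 156/39 = 4, a_4 = floor((49 + 48)/4) = 24.
  m_5 = 4*24 - 48 = 48, d_5 = (2460 - 48^2)/4 = 156/4 = 39, a_5 = floor((49 + 48)/39) = 2.
  m_6 = 39*2 - 48 = 30, d_6 = (2460 - 30^2)/39 = 1560/39 = 40, a_6 = floor((49 + 30)/40) = 1.
  m_7 = 40*1 - 30 = 10, d_7 = (2460 - 10^2)/40 = 2360/40 = 59, a_7 = floor((49 + 10)/59) = 1.
  m_8 = 59*1 - 10 = 49, d_8 = (2460 - 49^2)/59 = 59/59 = 1, a_8 = floor((49 + 49)/1) = 98.
  m_9 = 1*98 - 49 = 49, d_9 = (2460 - 49^2)/1 = 59/1 = 59: (m_9, d_9) = (m_1, d_1) = (49, 59), so from here the quotients repeat a_1, ..., a_8; the period length is 8.
So sqrt(2460) = [49; (1, 1, 2, 24, 2, 1, 1, 98)] with period length k = 8.
k is even, so the fundamental solution of x^2 - 2460y^2 = 1 is (p_{k-1}, q_{k-1}) = (p_7, q_7); compute convergents through index 7.
Convergents (p_i = a_i*p_{i-1} + p_{i-2}, q_i = a_i*q_{i-1} + q_{i-2} with p_{-2}=0, p_{-1}=1, q_{-2}=1, q_{-1}=0):
  i=0: a_0=49, p_0 = 49*1 + 0 = 49, q_0 = 49*0 + 1 = 1.
  i=1: a_1=1, p_1 = 1*49 + 1 = 50, q_1 = 1*1 + 0 = 1.
  i=2: a_2=1, p_2 = 1*50 + 49 = 99, q_2 = 1*1 + 1 = 2.
  i=3: a_3=2, p_3 = 2*99 + 50 = 248, q_3 = 2*2 + 1 = 5.
  i=4: a_4=24, p_4 = 24*248 + 99 = 6051, q_4 = 24*5 + 2 = 122.
  i=5: a_5=2, p_5 = 2*6051 + 248 = 12350, q_5 = 2*122 + 5 = 249.
  i=6: a_6=1, p_6 = 1*12350 + 6051 = 18401, q_6 = 1*249 + 122 = 371.
  i=7: a_7=1, p_7 = 1*18401 + 12350 = 30751, q_7 = 1*371 + 249 = 620.
Check: 30751^2 - 2460*620^2 = 945624001 - 945624000 = 1, so (x, y) = (30751, 620) solves the equation, and by the theorem it is the least positive solution.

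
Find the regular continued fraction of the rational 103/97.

Run the Euclidean algorithm on 103 and 97; the successive quotients are the partial quotients a_0, a_1, ... (each step inverts the fractional part left over by the previous one):
  103 = 1*97 + 6, so a_0 = 1.
  97 = 16*6 + 1, so a_1 = 16.
  6 = 6*1 + 0, so a_2 = 6.
The remainder reaches 0 after 3 divisions, so the expansion has 3 partial quotients, read off in order.

[1; 16, 6]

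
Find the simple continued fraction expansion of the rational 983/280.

[3; 1, 1, 22, 1, 5]

Run the Euclidean algorithm on 983 and 280; the successive quotients are the partial quotients a_0, a_1, ... (each step inverts the fractional part left over by the previous one):
  983 = 3*280 + 143, so a_0 = 3.
  280 = 1*143 + 137, so a_1 = 1.
  143 = 1*137 + 6, so a_2 = 1.
  137 = 22*6 + 5, so a_3 = 22.
  6 = 1*5 + 1, so a_4 = 1.
  5 = 5*1 + 0, so a_5 = 5.
The remainder reaches 0 after 6 divisions, so the expansion has 6 partial quotients, read off in order.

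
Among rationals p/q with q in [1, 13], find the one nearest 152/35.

Expand x = 152/35 as a continued fraction with the Euclidean algorithm:
  152 = 4*35 + 12, so a_0 = 4.
  35 = 2*12 + 11, so a_1 = 2.
  12 = 1*11 + 1, so a_2 = 1.
  11 = 11*1 + 0, so a_3 = 11.
so x = [4; 2, 1, 11].
Convergents (p_i = a_i*p_{i-1} + p_{i-2}, q_i = a_i*q_{i-1} + q_{i-2} with p_{-2}=0, p_{-1}=1, q_{-2}=1, q_{-1}=0), until the denominator exceeds 13:
  i=0: a_0=4, p_0 = 4*1 + 0 = 4, q_0 = 4*0 + 1 = 1.
  i=1: a_1=2, p_1 = 2*4 + 1 = 9, q_1 = 2*1 + 0 = 2.
  i=2: a_2=1, p_2 = 1*9 + 4 = 13, q_2 = 1*2 + 1 = 3.
  i=3: a_3=11, p_3 = 11*13 + 9 = 152, q_3 = 11*3 + 2 = 35.
q_3 = 35 > 13, so the last convergent with denominator <= 13 is p_2/q_2 = 13/3.
The closest fraction with denominator <= 13 is either p_2/q_2 or the intermediate fraction (k*p_2 + p_1)/(k*q_2 + q_1) with the largest k >= 1 whose denominator stays <= 13; these approach x as k grows, and every other convergent or intermediate fraction in range is farther away.
Largest k: floor((13 - q_1)/q_2) = floor((13 - 2)/3) = 3.
That gives (3*13 + 9)/(3*3 + 2) = 48/11.
Compare the errors: |x - 13/3| = |152*3 - 13*35|/(35*3) = 1/105, and |x - 48/11| = |152*11 - 48*35|/(35*11) = 8/385.
Cross-multiplying, 1*385 = 385 < 840 = 8*105, so 1/105 is smaller: the convergent 13/3 is closer to x than 48/11.

13/3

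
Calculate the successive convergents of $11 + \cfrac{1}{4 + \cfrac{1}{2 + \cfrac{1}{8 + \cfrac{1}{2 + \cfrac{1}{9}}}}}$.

Using the convergent recurrence p_i = a_i*p_{i-1} + p_{i-2}, q_i = a_i*q_{i-1} + q_{i-2} with p_{-2}=0, p_{-1}=1, q_{-2}=1, q_{-1}=0:
  i=0: a_0=11, p_0 = 11*1 + 0 = 11, q_0 = 11*0 + 1 = 1.
  i=1: a_1=4, p_1 = 4*11 + 1 = 45, q_1 = 4*1 + 0 = 4.
  i=2: a_2=2, p_2 = 2*45 + 11 = 101, q_2 = 2*4 + 1 = 9.
  i=3: a_3=8, p_3 = 8*101 + 45 = 853, q_3 = 8*9 + 4 = 76.
  i=4: a_4=2, p_4 = 2*853 + 101 = 1807, q_4 = 2*76 + 9 = 161.
  i=5: a_5=9, p_5 = 9*1807 + 853 = 17116, q_5 = 9*161 + 76 = 1525.

11/1, 45/4, 101/9, 853/76, 1807/161, 17116/1525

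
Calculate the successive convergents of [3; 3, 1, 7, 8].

3/1, 10/3, 13/4, 101/31, 821/252

Using the convergent recurrence p_i = a_i*p_{i-1} + p_{i-2}, q_i = a_i*q_{i-1} + q_{i-2} with p_{-2}=0, p_{-1}=1, q_{-2}=1, q_{-1}=0:
  i=0: a_0=3, p_0 = 3*1 + 0 = 3, q_0 = 3*0 + 1 = 1.
  i=1: a_1=3, p_1 = 3*3 + 1 = 10, q_1 = 3*1 + 0 = 3.
  i=2: a_2=1, p_2 = 1*10 + 3 = 13, q_2 = 1*3 + 1 = 4.
  i=3: a_3=7, p_3 = 7*13 + 10 = 101, q_3 = 7*4 + 3 = 31.
  i=4: a_4=8, p_4 = 8*101 + 13 = 821, q_4 = 8*31 + 4 = 252.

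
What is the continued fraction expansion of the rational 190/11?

[17; 3, 1, 2]

Run the Euclidean algorithm on 190 and 11; the successive quotients are the partial quotients a_0, a_1, ... (each step inverts the fractional part left over by the previous one):
  190 = 17*11 + 3, so a_0 = 17.
  11 = 3*3 + 2, so a_1 = 3.
  3 = 1*2 + 1, so a_2 = 1.
  2 = 2*1 + 0, so a_3 = 2.
The remainder reaches 0 after 4 divisions, so the expansion has 4 partial quotients, read off in order.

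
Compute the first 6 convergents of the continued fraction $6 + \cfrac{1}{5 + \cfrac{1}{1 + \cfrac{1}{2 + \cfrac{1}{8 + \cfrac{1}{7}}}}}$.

6/1, 31/5, 37/6, 105/17, 877/142, 6244/1011

Using the convergent recurrence p_i = a_i*p_{i-1} + p_{i-2}, q_i = a_i*q_{i-1} + q_{i-2} with p_{-2}=0, p_{-1}=1, q_{-2}=1, q_{-1}=0:
  i=0: a_0=6, p_0 = 6*1 + 0 = 6, q_0 = 6*0 + 1 = 1.
  i=1: a_1=5, p_1 = 5*6 + 1 = 31, q_1 = 5*1 + 0 = 5.
  i=2: a_2=1, p_2 = 1*31 + 6 = 37, q_2 = 1*5 + 1 = 6.
  i=3: a_3=2, p_3 = 2*37 + 31 = 105, q_3 = 2*6 + 5 = 17.
  i=4: a_4=8, p_4 = 8*105 + 37 = 877, q_4 = 8*17 + 6 = 142.
  i=5: a_5=7, p_5 = 7*877 + 105 = 6244, q_5 = 7*142 + 17 = 1011.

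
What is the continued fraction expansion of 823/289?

Run the Euclidean algorithm on 823 and 289; the successive quotients are the partial quotients a_0, a_1, ... (each step inverts the fractional part left over by the previous one):
  823 = 2*289 + 245, so a_0 = 2.
  289 = 1*245 + 44, so a_1 = 1.
  245 = 5*44 + 25, so a_2 = 5.
  44 = 1*25 + 19, so a_3 = 1.
  25 = 1*19 + 6, so a_4 = 1.
  19 = 3*6 + 1, so a_5 = 3.
  6 = 6*1 + 0, so a_6 = 6.
The remainder reaches 0 after 7 divisions, so the expansion has 7 partial quotients, read off in order.

[2; 1, 5, 1, 1, 3, 6]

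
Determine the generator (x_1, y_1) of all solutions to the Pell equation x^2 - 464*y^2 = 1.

First expand sqrt(464) as a continued fraction. With x_i = (sqrt(464) + m_i)/d_i and (m_0, d_0) = (0, 1): a_0 = floor(sqrt(464)) = 21, since 21^2 = 441 <= 464 < 484 = 22^2.
Iterate m_{i+1} = d_i*a_i - m_i, d_{i+1} = (464 - m_{i+1}^2)/d_i, a_{i+1} = floor((a_0 + m_{i+1})/d_{i+1}):
  m_1 = 1*21 - 0 = 21, d_1 = (464 - 21^2)/1 = 23/1 = 23, a_1 = floor((21 + 21)/23) = 1.
  m_2 = 23*1 - 21 = 2, d_2 = (464 - 2^2)/23 = 460/23 = 20, a_2 = floor((21 + 2)/20) = 1.
  m_3 = 20*1 - 2 = 18, d_3 = (464 - 18^2)/20 = 140/20 = 7, a_3 = floor((21 + 18)/7) = 5.
  m_4 = 7*5 - 18 = 17, d_4 = (464 - 17^2)/7 = 175/7 = 25, a_4 = floor((21 + 17)/25) = 1.
  m_5 = 25*1 - 17 = 8, d_5 = (464 - 8^2)/25 = 400/25 = 16, a_5 = floor((21 + 8)/16) = 1.
  m_6 = 16*1 - 8 = 8, d_6 = (464 - 8^2)/16 = 400/16 = 25, a_6 = floor((21 + 8)/25) = 1.
  m_7 = 25*1 - 8 = 17, d_7 = (464 - 17^2)/25 = 175/25 = 7, a_7 = floor((21 + 17)/7) = 5.
  m_8 = 7*5 - 17 = 18, d_8 = (464 - 18^2)/7 = 140/7 = 20, a_8 = floor((21 + 18)/20) = 1.
  m_9 = 20*1 - 18 = 2, d_9 = (464 - 2^2)/20 = 460/20 = 23, a_9 = floor((21 + 2)/23) = 1.
  m_10 = 23*1 - 2 = 21, d_10 = (464 - 21^2)/23 = 23/23 = 1, a_10 = floor((21 + 21)/1) = 42.
  m_11 = 1*42 - 21 = 21, d_11 = (464 - 21^2)/1 = 23/1 = 23: (m_11, d_11) = (m_1, d_1) = (21, 23), so from here the quotients repeat a_1, ..., a_10; the period length is 10.
So sqrt(464) = [21; (1, 1, 5, 1, 1, 1, 5, 1, 1, 42)] with period length k = 10.
k is even, so the fundamental solution of x^2 - 464y^2 = 1 is (p_{k-1}, q_{k-1}) = (p_9, q_9); compute convergents through index 9.
Convergents (p_i = a_i*p_{i-1} + p_{i-2}, q_i = a_i*q_{i-1} + q_{i-2} with p_{-2}=0, p_{-1}=1, q_{-2}=1, q_{-1}=0):
  i=0: a_0=21, p_0 = 21*1 + 0 = 21, q_0 = 21*0 + 1 = 1.
  i=1: a_1=1, p_1 = 1*21 + 1 = 22, q_1 = 1*1 + 0 = 1.
  i=2: a_2=1, p_2 = 1*22 + 21 = 43, q_2 = 1*1 + 1 = 2.
  i=3: a_3=5, p_3 = 5*43 + 22 = 237, q_3 = 5*2 + 1 = 11.
  i=4: a_4=1, p_4 = 1*237 + 43 = 280, q_4 = 1*11 + 2 = 13.
  i=5: a_5=1, p_5 = 1*280 + 237 = 517, q_5 = 1*13 + 11 = 24.
  i=6: a_6=1, p_6 = 1*517 + 280 = 797, q_6 = 1*24 + 13 = 37.
  i=7: a_7=5, p_7 = 5*797 + 517 = 4502, q_7 = 5*37 + 24 = 209.
  i=8: a_8=1, p_8 = 1*4502 + 797 = 5299, q_8 = 1*209 + 37 = 246.
  i=9: a_9=1, p_9 = 1*5299 + 4502 = 9801, q_9 = 1*246 + 209 = 455.
Check: 9801^2 - 464*455^2 = 96059601 - 96059600 = 1, so (x, y) = (9801, 455) solves the equation, and by the theorem it is the least positive solution.

(x, y) = (9801, 455)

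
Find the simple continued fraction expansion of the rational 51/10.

Run the Euclidean algorithm on 51 and 10; the successive quotients are the partial quotients a_0, a_1, ... (each step inverts the fractional part left over by the previous one):
  51 = 5*10 + 1, so a_0 = 5.
  10 = 10*1 + 0, so a_1 = 10.
The remainder reaches 0 after 2 divisions, so the expansion has 2 partial quotients, read off in order.

[5; 10]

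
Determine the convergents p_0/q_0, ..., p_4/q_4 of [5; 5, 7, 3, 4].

Using the convergent recurrence p_i = a_i*p_{i-1} + p_{i-2}, q_i = a_i*q_{i-1} + q_{i-2} with p_{-2}=0, p_{-1}=1, q_{-2}=1, q_{-1}=0:
  i=0: a_0=5, p_0 = 5*1 + 0 = 5, q_0 = 5*0 + 1 = 1.
  i=1: a_1=5, p_1 = 5*5 + 1 = 26, q_1 = 5*1 + 0 = 5.
  i=2: a_2=7, p_2 = 7*26 + 5 = 187, q_2 = 7*5 + 1 = 36.
  i=3: a_3=3, p_3 = 3*187 + 26 = 587, q_3 = 3*36 + 5 = 113.
  i=4: a_4=4, p_4 = 4*587 + 187 = 2535, q_4 = 4*113 + 36 = 488.

5/1, 26/5, 187/36, 587/113, 2535/488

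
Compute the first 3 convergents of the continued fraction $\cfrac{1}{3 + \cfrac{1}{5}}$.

0/1, 1/3, 5/16

Using the convergent recurrence p_i = a_i*p_{i-1} + p_{i-2}, q_i = a_i*q_{i-1} + q_{i-2} with p_{-2}=0, p_{-1}=1, q_{-2}=1, q_{-1}=0:
  i=0: a_0=0, p_0 = 0*1 + 0 = 0, q_0 = 0*0 + 1 = 1.
  i=1: a_1=3, p_1 = 3*0 + 1 = 1, q_1 = 3*1 + 0 = 3.
  i=2: a_2=5, p_2 = 5*1 + 0 = 5, q_2 = 5*3 + 1 = 16.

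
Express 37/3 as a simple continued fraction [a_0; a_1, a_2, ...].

[12; 3]

Run the Euclidean algorithm on 37 and 3; the successive quotients are the partial quotients a_0, a_1, ... (each step inverts the fractional part left over by the previous one):
  37 = 12*3 + 1, so a_0 = 12.
  3 = 3*1 + 0, so a_1 = 3.
The remainder reaches 0 after 2 divisions, so the expansion has 2 partial quotients, read off in order.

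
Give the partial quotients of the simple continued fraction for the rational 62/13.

[4; 1, 3, 3]

Run the Euclidean algorithm on 62 and 13; the successive quotients are the partial quotients a_0, a_1, ... (each step inverts the fractional part left over by the previous one):
  62 = 4*13 + 10, so a_0 = 4.
  13 = 1*10 + 3, so a_1 = 1.
  10 = 3*3 + 1, so a_2 = 3.
  3 = 3*1 + 0, so a_3 = 3.
The remainder reaches 0 after 4 divisions, so the expansion has 4 partial quotients, read off in order.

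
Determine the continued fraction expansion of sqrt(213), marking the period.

Write x_i = (sqrt(213) + m_i)/d_i with (m_0, d_0) = (0, 1). a_0 = floor(sqrt(213)) = 14, since 14^2 = 196 <= 213 < 225 = 15^2.
Iterate m_{i+1} = d_i*a_i - m_i, d_{i+1} = (213 - m_{i+1}^2)/d_i, a_{i+1} = floor((a_0 + m_{i+1})/d_{i+1}):
  m_1 = 1*14 - 0 = 14, d_1 = (213 - 14^2)/1 = 17/1 = 17, a_1 = floor((14 + 14)/17) = 1.
  m_2 = 17*1 - 14 = 3, d_2 = (213 - 3^2)/17 = 204/17 = 12, a_2 = floor((14 + 3)/12) = 1.
  m_3 = 12*1 - 3 = 9, d_3 = (213 - 9^2)/12 = 132/12 = 11, a_3 = floor((14 + 9)/11) = 2.
  m_4 = 11*2 - 9 = 13, d_4 = (213 - 13^2)/11 = 44/11 = 4, a_4 = floor((14 + 13)/4) = 6.
  m_5 = 4*6 - 13 = 11, d_5 = (213 - 11^2)/4 = 92/4 = 23, a_5 = floor((14 + 11)/23) = 1.
  m_6 = 23*1 - 11 = 12, d_6 = (213 - 12^2)/23 = 69/23 = 3, a_6 = floor((14 + 12)/3) = 8.
  m_7 = 3*8 - 12 = 12, d_7 = (213 - 12^2)/3 = 69/3 = 23, a_7 = floor((14 + 12)/23) = 1.
  m_8 = 23*1 - 12 = 11, d_8 = (213 - 11^2)/23 = 92/23 = 4, a_8 = floor((14 + 11)/4) = 6.
  m_9 = 4*6 - 11 = 13, d_9 = (213 - 13^2)/4 = 44/4 = 11, a_9 = floor((14 + 13)/11) = 2.
  m_10 = 11*2 - 13 = 9, d_10 = (213 - 9^2)/11 = 132/11 = 12, a_10 = floor((14 + 9)/12) = 1.
  m_11 = 12*1 - 9 = 3, d_11 = (213 - 3^2)/12 = 204/12 = 17, a_11 = floor((14 + 3)/17) = 1.
  m_12 = 17*1 - 3 = 14, d_12 = (213 - 14^2)/17 = 17/17 = 1, a_12 = floor((14 + 14)/1) = 28.
  m_13 = 1*28 - 14 = 14, d_13 = (213 - 14^2)/1 = 17/1 = 17: (m_13, d_13) = (m_1, d_1) = (14, 17), so from here the quotients repeat a_1, ..., a_12; the period length is 12.
Hence the expansion of sqrt(213) is a_0 = 14 followed by the repeating block 1, 1, 2, 6, 1, 8, 1, 6, 2, 1, 1, 28 (period 12).

[14; (1, 1, 2, 6, 1, 8, 1, 6, 2, 1, 1, 28)]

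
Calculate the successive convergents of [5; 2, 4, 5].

5/1, 11/2, 49/9, 256/47

Using the convergent recurrence p_i = a_i*p_{i-1} + p_{i-2}, q_i = a_i*q_{i-1} + q_{i-2} with p_{-2}=0, p_{-1}=1, q_{-2}=1, q_{-1}=0:
  i=0: a_0=5, p_0 = 5*1 + 0 = 5, q_0 = 5*0 + 1 = 1.
  i=1: a_1=2, p_1 = 2*5 + 1 = 11, q_1 = 2*1 + 0 = 2.
  i=2: a_2=4, p_2 = 4*11 + 5 = 49, q_2 = 4*2 + 1 = 9.
  i=3: a_3=5, p_3 = 5*49 + 11 = 256, q_3 = 5*9 + 2 = 47.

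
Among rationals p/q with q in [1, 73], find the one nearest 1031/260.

Expand x = 1031/260 as a continued fraction with the Euclidean algorithm:
  1031 = 3*260 + 251, so a_0 = 3.
  260 = 1*251 + 9, so a_1 = 1.
  251 = 27*9 + 8, so a_2 = 27.
  9 = 1*8 + 1, so a_3 = 1.
  8 = 8*1 + 0, so a_4 = 8.
so x = [3; 1, 27, 1, 8].
Convergents (p_i = a_i*p_{i-1} + p_{i-2}, q_i = a_i*q_{i-1} + q_{i-2} with p_{-2}=0, p_{-1}=1, q_{-2}=1, q_{-1}=0), until the denominator exceeds 73:
  i=0: a_0=3, p_0 = 3*1 + 0 = 3, q_0 = 3*0 + 1 = 1.
  i=1: a_1=1, p_1 = 1*3 + 1 = 4, q_1 = 1*1 + 0 = 1.
  i=2: a_2=27, p_2 = 27*4 + 3 = 111, q_2 = 27*1 + 1 = 28.
  i=3: a_3=1, p_3 = 1*111 + 4 = 115, q_3 = 1*28 + 1 = 29.
  i=4: a_4=8, p_4 = 8*115 + 111 = 1031, q_4 = 8*29 + 28 = 260.
q_4 = 260 > 73, so the last convergent with denominator <= 73 is p_3/q_3 = 115/29.
The closest fraction with denominator <= 73 is either p_3/q_3 or the intermediate fraction (k*p_3 + p_2)/(k*q_3 + q_2) with the largest k >= 1 whose denominator stays <= 73; these approach x as k grows, and every other convergent or intermediate fraction in range is farther away.
Largest k: floor((73 - q_2)/q_3) = floor((73 - 28)/29) = 1.
That gives (1*115 + 111)/(1*29 + 28) = 226/57.
Compare the errors: |x - 115/29| = |1031*29 - 115*260|/(260*29) = 1/7540, and |x - 226/57| = |1031*57 - 226*260|/(260*57) = 7/14820.
Cross-multiplying, 1*14820 = 14820 < 52780 = 7*7540, so 1/7540 is smaller: the convergent 115/29 is closer to x than 226/57.

115/29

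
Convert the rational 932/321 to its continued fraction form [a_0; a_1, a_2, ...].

Run the Euclidean algorithm on 932 and 321; the successive quotients are the partial quotients a_0, a_1, ... (each step inverts the fractional part left over by the previous one):
  932 = 2*321 + 290, so a_0 = 2.
  321 = 1*290 + 31, so a_1 = 1.
  290 = 9*31 + 11, so a_2 = 9.
  31 = 2*11 + 9, so a_3 = 2.
  11 = 1*9 + 2, so a_4 = 1.
  9 = 4*2 + 1, so a_5 = 4.
  2 = 2*1 + 0, so a_6 = 2.
The remainder reaches 0 after 7 divisions, so the expansion has 7 partial quotients, read off in order.

[2; 1, 9, 2, 1, 4, 2]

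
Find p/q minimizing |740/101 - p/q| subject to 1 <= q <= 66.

Expand x = 740/101 as a continued fraction with the Euclidean algorithm:
  740 = 7*101 + 33, so a_0 = 7.
  101 = 3*33 + 2, so a_1 = 3.
  33 = 16*2 + 1, so a_2 = 16.
  2 = 2*1 + 0, so a_3 = 2.
so x = [7; 3, 16, 2].
Convergents (p_i = a_i*p_{i-1} + p_{i-2}, q_i = a_i*q_{i-1} + q_{i-2} with p_{-2}=0, p_{-1}=1, q_{-2}=1, q_{-1}=0), until the denominator exceeds 66:
  i=0: a_0=7, p_0 = 7*1 + 0 = 7, q_0 = 7*0 + 1 = 1.
  i=1: a_1=3, p_1 = 3*7 + 1 = 22, q_1 = 3*1 + 0 = 3.
  i=2: a_2=16, p_2 = 16*22 + 7 = 359, q_2 = 16*3 + 1 = 49.
  i=3: a_3=2, p_3 = 2*359 + 22 = 740, q_3 = 2*49 + 3 = 101.
q_3 = 101 > 66, so the last convergent with denominator <= 66 is p_2/q_2 = 359/49.
The closest fraction with denominator <= 66 is either p_2/q_2 or the intermediate fraction (k*p_2 + p_1)/(k*q_2 + q_1) with the largest k >= 1 whose denominator stays <= 66; these approach x as k grows, and every other convergent or intermediate fraction in range is farther away.
Largest k: floor((66 - q_1)/q_2) = floor((66 - 3)/49) = 1.
That gives (1*359 + 22)/(1*49 + 3) = 381/52.
Compare the errors: |x - 359/49| = |740*49 - 359*101|/(101*49) = 1/4949, and |x - 381/52| = |740*52 - 381*101|/(101*52) = 1/5252.
Cross-multiplying, 1*4949 = 4949 < 5252 = 1*5252, so 1/5252 is smaller: the intermediate fraction 381/52 is closer to x than 359/49.

381/52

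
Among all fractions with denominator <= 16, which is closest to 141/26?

38/7

Expand x = 141/26 as a continued fraction with the Euclidean algorithm:
  141 = 5*26 + 11, so a_0 = 5.
  26 = 2*11 + 4, so a_1 = 2.
  11 = 2*4 + 3, so a_2 = 2.
  4 = 1*3 + 1, so a_3 = 1.
  3 = 3*1 + 0, so a_4 = 3.
so x = [5; 2, 2, 1, 3].
Convergents (p_i = a_i*p_{i-1} + p_{i-2}, q_i = a_i*q_{i-1} + q_{i-2} with p_{-2}=0, p_{-1}=1, q_{-2}=1, q_{-1}=0), until the denominator exceeds 16:
  i=0: a_0=5, p_0 = 5*1 + 0 = 5, q_0 = 5*0 + 1 = 1.
  i=1: a_1=2, p_1 = 2*5 + 1 = 11, q_1 = 2*1 + 0 = 2.
  i=2: a_2=2, p_2 = 2*11 + 5 = 27, q_2 = 2*2 + 1 = 5.
  i=3: a_3=1, p_3 = 1*27 + 11 = 38, q_3 = 1*5 + 2 = 7.
  i=4: a_4=3, p_4 = 3*38 + 27 = 141, q_4 = 3*7 + 5 = 26.
q_4 = 26 > 16, so the last convergent with denominator <= 16 is p_3/q_3 = 38/7.
The closest fraction with denominator <= 16 is either p_3/q_3 or the intermediate fraction (k*p_3 + p_2)/(k*q_3 + q_2) with the largest k >= 1 whose denominator stays <= 16; these approach x as k grows, and every other convergent or intermediate fraction in range is farther away.
Largest k: floor((16 - q_2)/q_3) = floor((16 - 5)/7) = 1.
That gives (1*38 + 27)/(1*7 + 5) = 65/12.
Compare the errors: |x - 38/7| = |141*7 - 38*26|/(26*7) = 1/182, and |x - 65/12| = |141*12 - 65*26|/(26*12) = 2/312.
Cross-multiplying, 1*312 = 312 < 364 = 2*182, so 1/182 is smaller: the convergent 38/7 is closer to x than 65/12.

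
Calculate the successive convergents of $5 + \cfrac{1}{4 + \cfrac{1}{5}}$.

Using the convergent recurrence p_i = a_i*p_{i-1} + p_{i-2}, q_i = a_i*q_{i-1} + q_{i-2} with p_{-2}=0, p_{-1}=1, q_{-2}=1, q_{-1}=0:
  i=0: a_0=5, p_0 = 5*1 + 0 = 5, q_0 = 5*0 + 1 = 1.
  i=1: a_1=4, p_1 = 4*5 + 1 = 21, q_1 = 4*1 + 0 = 4.
  i=2: a_2=5, p_2 = 5*21 + 5 = 110, q_2 = 5*4 + 1 = 21.

5/1, 21/4, 110/21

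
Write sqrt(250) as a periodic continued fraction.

Write x_i = (sqrt(250) + m_i)/d_i with (m_0, d_0) = (0, 1). a_0 = floor(sqrt(250)) = 15, since 15^2 = 225 <= 250 < 256 = 16^2.
Iterate m_{i+1} = d_i*a_i - m_i, d_{i+1} = (250 - m_{i+1}^2)/d_i, a_{i+1} = floor((a_0 + m_{i+1})/d_{i+1}):
  m_1 = 1*15 - 0 = 15, d_1 = (250 - 15^2)/1 = 25/1 = 25, a_1 = floor((15 + 15)/25) = 1.
  m_2 = 25*1 - 15 = 10, d_2 = (250 - 10^2)/25 = 150/25 = 6, a_2 = floor((15 + 10)/6) = 4.
  m_3 = 6*4 - 10 = 14, d_3 = (250 - 14^2)/6 = 54/6 = 9, a_3 = floor((15 + 14)/9) = 3.
  m_4 = 9*3 - 14 = 13, d_4 = (250 - 13^2)/9 = 81/9 = 9, a_4 = floor((15 + 13)/9) = 3.
  m_5 = 9*3 - 13 = 14, d_5 = (250 - 14^2)/9 = 54/9 = 6, a_5 = floor((15 + 14)/6) = 4.
  m_6 = 6*4 - 14 = 10, d_6 = (250 - 10^2)/6 = 150/6 = 25, a_6 = floor((15 + 10)/25) = 1.
  m_7 = 25*1 - 10 = 15, d_7 = (250 - 15^2)/25 = 25/25 = 1, a_7 = floor((15 + 15)/1) = 30.
  m_8 = 1*30 - 15 = 15, d_8 = (250 - 15^2)/1 = 25/1 = 25: (m_8, d_8) = (m_1, d_1) = (15, 25), so from here the quotients repeat a_1, ..., a_7; the period length is 7.
Hence the expansion of sqrt(250) is a_0 = 15 followed by the repeating block 1, 4, 3, 3, 4, 1, 30 (period 7).

[15; (1, 4, 3, 3, 4, 1, 30)]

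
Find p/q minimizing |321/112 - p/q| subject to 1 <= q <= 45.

43/15

Expand x = 321/112 as a continued fraction with the Euclidean algorithm:
  321 = 2*112 + 97, so a_0 = 2.
  112 = 1*97 + 15, so a_1 = 1.
  97 = 6*15 + 7, so a_2 = 6.
  15 = 2*7 + 1, so a_3 = 2.
  7 = 7*1 + 0, so a_4 = 7.
so x = [2; 1, 6, 2, 7].
Convergents (p_i = a_i*p_{i-1} + p_{i-2}, q_i = a_i*q_{i-1} + q_{i-2} with p_{-2}=0, p_{-1}=1, q_{-2}=1, q_{-1}=0), until the denominator exceeds 45:
  i=0: a_0=2, p_0 = 2*1 + 0 = 2, q_0 = 2*0 + 1 = 1.
  i=1: a_1=1, p_1 = 1*2 + 1 = 3, q_1 = 1*1 + 0 = 1.
  i=2: a_2=6, p_2 = 6*3 + 2 = 20, q_2 = 6*1 + 1 = 7.
  i=3: a_3=2, p_3 = 2*20 + 3 = 43, q_3 = 2*7 + 1 = 15.
  i=4: a_4=7, p_4 = 7*43 + 20 = 321, q_4 = 7*15 + 7 = 112.
q_4 = 112 > 45, so the last convergent with denominator <= 45 is p_3/q_3 = 43/15.
The closest fraction with denominator <= 45 is either p_3/q_3 or the intermediate fraction (k*p_3 + p_2)/(k*q_3 + q_2) with the largest k >= 1 whose denominator stays <= 45; these approach x as k grows, and every other convergent or intermediate fraction in range is farther away.
Largest k: floor((45 - q_2)/q_3) = floor((45 - 7)/15) = 2.
That gives (2*43 + 20)/(2*15 + 7) = 106/37.
Compare the errors: |x - 43/15| = |321*15 - 43*112|/(112*15) = 1/1680, and |x - 106/37| = |321*37 - 106*112|/(112*37) = 5/4144.
Cross-multiplying, 1*4144 = 4144 < 8400 = 5*1680, so 1/1680 is smaller: the convergent 43/15 is closer to x than 106/37.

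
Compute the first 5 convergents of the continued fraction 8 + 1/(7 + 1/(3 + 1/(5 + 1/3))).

Using the convergent recurrence p_i = a_i*p_{i-1} + p_{i-2}, q_i = a_i*q_{i-1} + q_{i-2} with p_{-2}=0, p_{-1}=1, q_{-2}=1, q_{-1}=0:
  i=0: a_0=8, p_0 = 8*1 + 0 = 8, q_0 = 8*0 + 1 = 1.
  i=1: a_1=7, p_1 = 7*8 + 1 = 57, q_1 = 7*1 + 0 = 7.
  i=2: a_2=3, p_2 = 3*57 + 8 = 179, q_2 = 3*7 + 1 = 22.
  i=3: a_3=5, p_3 = 5*179 + 57 = 952, q_3 = 5*22 + 7 = 117.
  i=4: a_4=3, p_4 = 3*952 + 179 = 3035, q_4 = 3*117 + 22 = 373.

8/1, 57/7, 179/22, 952/117, 3035/373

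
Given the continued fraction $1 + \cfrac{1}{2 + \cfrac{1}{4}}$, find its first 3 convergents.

Using the convergent recurrence p_i = a_i*p_{i-1} + p_{i-2}, q_i = a_i*q_{i-1} + q_{i-2} with p_{-2}=0, p_{-1}=1, q_{-2}=1, q_{-1}=0:
  i=0: a_0=1, p_0 = 1*1 + 0 = 1, q_0 = 1*0 + 1 = 1.
  i=1: a_1=2, p_1 = 2*1 + 1 = 3, q_1 = 2*1 + 0 = 2.
  i=2: a_2=4, p_2 = 4*3 + 1 = 13, q_2 = 4*2 + 1 = 9.

1/1, 3/2, 13/9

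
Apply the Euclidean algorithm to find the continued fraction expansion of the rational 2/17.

Run the Euclidean algorithm on 2 and 17; the successive quotients are the partial quotients a_0, a_1, ... (each step inverts the fractional part left over by the previous one):
  2 = 0*17 + 2, so a_0 = 0.
  17 = 8*2 + 1, so a_1 = 8.
  2 = 2*1 + 0, so a_2 = 2.
The remainder reaches 0 after 3 divisions, so the expansion has 3 partial quotients, read off in order.

[0; 8, 2]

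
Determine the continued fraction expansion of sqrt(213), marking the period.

[14; (1, 1, 2, 6, 1, 8, 1, 6, 2, 1, 1, 28)]

Write x_i = (sqrt(213) + m_i)/d_i with (m_0, d_0) = (0, 1). a_0 = floor(sqrt(213)) = 14, since 14^2 = 196 <= 213 < 225 = 15^2.
Iterate m_{i+1} = d_i*a_i - m_i, d_{i+1} = (213 - m_{i+1}^2)/d_i, a_{i+1} = floor((a_0 + m_{i+1})/d_{i+1}):
  m_1 = 1*14 - 0 = 14, d_1 = (213 - 14^2)/1 = 17/1 = 17, a_1 = floor((14 + 14)/17) = 1.
  m_2 = 17*1 - 14 = 3, d_2 = (213 - 3^2)/17 = 204/17 = 12, a_2 = floor((14 + 3)/12) = 1.
  m_3 = 12*1 - 3 = 9, d_3 = (213 - 9^2)/12 = 132/12 = 11, a_3 = floor((14 + 9)/11) = 2.
  m_4 = 11*2 - 9 = 13, d_4 = (213 - 13^2)/11 = 44/11 = 4, a_4 = floor((14 + 13)/4) = 6.
  m_5 = 4*6 - 13 = 11, d_5 = (213 - 11^2)/4 = 92/4 = 23, a_5 = floor((14 + 11)/23) = 1.
  m_6 = 23*1 - 11 = 12, d_6 = (213 - 12^2)/23 = 69/23 = 3, a_6 = floor((14 + 12)/3) = 8.
  m_7 = 3*8 - 12 = 12, d_7 = (213 - 12^2)/3 = 69/3 = 23, a_7 = floor((14 + 12)/23) = 1.
  m_8 = 23*1 - 12 = 11, d_8 = (213 - 11^2)/23 = 92/23 = 4, a_8 = floor((14 + 11)/4) = 6.
  m_9 = 4*6 - 11 = 13, d_9 = (213 - 13^2)/4 = 44/4 = 11, a_9 = floor((14 + 13)/11) = 2.
  m_10 = 11*2 - 13 = 9, d_10 = (213 - 9^2)/11 = 132/11 = 12, a_10 = floor((14 + 9)/12) = 1.
  m_11 = 12*1 - 9 = 3, d_11 = (213 - 3^2)/12 = 204/12 = 17, a_11 = floor((14 + 3)/17) = 1.
  m_12 = 17*1 - 3 = 14, d_12 = (213 - 14^2)/17 = 17/17 = 1, a_12 = floor((14 + 14)/1) = 28.
  m_13 = 1*28 - 14 = 14, d_13 = (213 - 14^2)/1 = 17/1 = 17: (m_13, d_13) = (m_1, d_1) = (14, 17), so from here the quotients repeat a_1, ..., a_12; the period length is 12.
Hence the expansion of sqrt(213) is a_0 = 14 followed by the repeating block 1, 1, 2, 6, 1, 8, 1, 6, 2, 1, 1, 28 (period 12).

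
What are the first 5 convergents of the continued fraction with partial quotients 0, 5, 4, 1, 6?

Using the convergent recurrence p_i = a_i*p_{i-1} + p_{i-2}, q_i = a_i*q_{i-1} + q_{i-2} with p_{-2}=0, p_{-1}=1, q_{-2}=1, q_{-1}=0:
  i=0: a_0=0, p_0 = 0*1 + 0 = 0, q_0 = 0*0 + 1 = 1.
  i=1: a_1=5, p_1 = 5*0 + 1 = 1, q_1 = 5*1 + 0 = 5.
  i=2: a_2=4, p_2 = 4*1 + 0 = 4, q_2 = 4*5 + 1 = 21.
  i=3: a_3=1, p_3 = 1*4 + 1 = 5, q_3 = 1*21 + 5 = 26.
  i=4: a_4=6, p_4 = 6*5 + 4 = 34, q_4 = 6*26 + 21 = 177.

0/1, 1/5, 4/21, 5/26, 34/177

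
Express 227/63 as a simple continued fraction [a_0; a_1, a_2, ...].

[3; 1, 1, 1, 1, 12]

Run the Euclidean algorithm on 227 and 63; the successive quotients are the partial quotients a_0, a_1, ... (each step inverts the fractional part left over by the previous one):
  227 = 3*63 + 38, so a_0 = 3.
  63 = 1*38 + 25, so a_1 = 1.
  38 = 1*25 + 13, so a_2 = 1.
  25 = 1*13 + 12, so a_3 = 1.
  13 = 1*12 + 1, so a_4 = 1.
  12 = 12*1 + 0, so a_5 = 12.
The remainder reaches 0 after 6 divisions, so the expansion has 6 partial quotients, read off in order.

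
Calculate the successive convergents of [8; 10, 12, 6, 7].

Using the convergent recurrence p_i = a_i*p_{i-1} + p_{i-2}, q_i = a_i*q_{i-1} + q_{i-2} with p_{-2}=0, p_{-1}=1, q_{-2}=1, q_{-1}=0:
  i=0: a_0=8, p_0 = 8*1 + 0 = 8, q_0 = 8*0 + 1 = 1.
  i=1: a_1=10, p_1 = 10*8 + 1 = 81, q_1 = 10*1 + 0 = 10.
  i=2: a_2=12, p_2 = 12*81 + 8 = 980, q_2 = 12*10 + 1 = 121.
  i=3: a_3=6, p_3 = 6*980 + 81 = 5961, q_3 = 6*121 + 10 = 736.
  i=4: a_4=7, p_4 = 7*5961 + 980 = 42707, q_4 = 7*736 + 121 = 5273.

8/1, 81/10, 980/121, 5961/736, 42707/5273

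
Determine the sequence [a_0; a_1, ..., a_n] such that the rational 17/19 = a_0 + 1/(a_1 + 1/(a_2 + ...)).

Run the Euclidean algorithm on 17 and 19; the successive quotients are the partial quotients a_0, a_1, ... (each step inverts the fractional part left over by the previous one):
  17 = 0*19 + 17, so a_0 = 0.
  19 = 1*17 + 2, so a_1 = 1.
  17 = 8*2 + 1, so a_2 = 8.
  2 = 2*1 + 0, so a_3 = 2.
The remainder reaches 0 after 4 divisions, so the expansion has 4 partial quotients, read off in order.

[0; 1, 8, 2]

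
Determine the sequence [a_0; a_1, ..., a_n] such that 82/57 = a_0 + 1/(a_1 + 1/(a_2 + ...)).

[1; 2, 3, 1, 1, 3]

Run the Euclidean algorithm on 82 and 57; the successive quotients are the partial quotients a_0, a_1, ... (each step inverts the fractional part left over by the previous one):
  82 = 1*57 + 25, so a_0 = 1.
  57 = 2*25 + 7, so a_1 = 2.
  25 = 3*7 + 4, so a_2 = 3.
  7 = 1*4 + 3, so a_3 = 1.
  4 = 1*3 + 1, so a_4 = 1.
  3 = 3*1 + 0, so a_5 = 3.
The remainder reaches 0 after 6 divisions, so the expansion has 6 partial quotients, read off in order.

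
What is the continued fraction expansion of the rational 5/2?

Run the Euclidean algorithm on 5 and 2; the successive quotients are the partial quotients a_0, a_1, ... (each step inverts the fractional part left over by the previous one):
  5 = 2*2 + 1, so a_0 = 2.
  2 = 2*1 + 0, so a_1 = 2.
The remainder reaches 0 after 2 divisions, so the expansion has 2 partial quotients, read off in order.

[2; 2]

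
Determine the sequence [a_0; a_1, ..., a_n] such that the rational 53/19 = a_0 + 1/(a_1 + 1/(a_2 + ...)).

[2; 1, 3, 1, 3]

Run the Euclidean algorithm on 53 and 19; the successive quotients are the partial quotients a_0, a_1, ... (each step inverts the fractional part left over by the previous one):
  53 = 2*19 + 15, so a_0 = 2.
  19 = 1*15 + 4, so a_1 = 1.
  15 = 3*4 + 3, so a_2 = 3.
  4 = 1*3 + 1, so a_3 = 1.
  3 = 3*1 + 0, so a_4 = 3.
The remainder reaches 0 after 5 divisions, so the expansion has 5 partial quotients, read off in order.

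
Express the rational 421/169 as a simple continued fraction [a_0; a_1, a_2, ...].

[2; 2, 27, 1, 2]

Run the Euclidean algorithm on 421 and 169; the successive quotients are the partial quotients a_0, a_1, ... (each step inverts the fractional part left over by the previous one):
  421 = 2*169 + 83, so a_0 = 2.
  169 = 2*83 + 3, so a_1 = 2.
  83 = 27*3 + 2, so a_2 = 27.
  3 = 1*2 + 1, so a_3 = 1.
  2 = 2*1 + 0, so a_4 = 2.
The remainder reaches 0 after 5 divisions, so the expansion has 5 partial quotients, read off in order.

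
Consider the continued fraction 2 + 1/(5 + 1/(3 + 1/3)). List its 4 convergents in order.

Using the convergent recurrence p_i = a_i*p_{i-1} + p_{i-2}, q_i = a_i*q_{i-1} + q_{i-2} with p_{-2}=0, p_{-1}=1, q_{-2}=1, q_{-1}=0:
  i=0: a_0=2, p_0 = 2*1 + 0 = 2, q_0 = 2*0 + 1 = 1.
  i=1: a_1=5, p_1 = 5*2 + 1 = 11, q_1 = 5*1 + 0 = 5.
  i=2: a_2=3, p_2 = 3*11 + 2 = 35, q_2 = 3*5 + 1 = 16.
  i=3: a_3=3, p_3 = 3*35 + 11 = 116, q_3 = 3*16 + 5 = 53.

2/1, 11/5, 35/16, 116/53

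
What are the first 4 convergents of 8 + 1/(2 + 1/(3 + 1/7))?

8/1, 17/2, 59/7, 430/51

Using the convergent recurrence p_i = a_i*p_{i-1} + p_{i-2}, q_i = a_i*q_{i-1} + q_{i-2} with p_{-2}=0, p_{-1}=1, q_{-2}=1, q_{-1}=0:
  i=0: a_0=8, p_0 = 8*1 + 0 = 8, q_0 = 8*0 + 1 = 1.
  i=1: a_1=2, p_1 = 2*8 + 1 = 17, q_1 = 2*1 + 0 = 2.
  i=2: a_2=3, p_2 = 3*17 + 8 = 59, q_2 = 3*2 + 1 = 7.
  i=3: a_3=7, p_3 = 7*59 + 17 = 430, q_3 = 7*7 + 2 = 51.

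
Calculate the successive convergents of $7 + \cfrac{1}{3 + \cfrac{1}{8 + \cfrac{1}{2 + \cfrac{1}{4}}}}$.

Using the convergent recurrence p_i = a_i*p_{i-1} + p_{i-2}, q_i = a_i*q_{i-1} + q_{i-2} with p_{-2}=0, p_{-1}=1, q_{-2}=1, q_{-1}=0:
  i=0: a_0=7, p_0 = 7*1 + 0 = 7, q_0 = 7*0 + 1 = 1.
  i=1: a_1=3, p_1 = 3*7 + 1 = 22, q_1 = 3*1 + 0 = 3.
  i=2: a_2=8, p_2 = 8*22 + 7 = 183, q_2 = 8*3 + 1 = 25.
  i=3: a_3=2, p_3 = 2*183 + 22 = 388, q_3 = 2*25 + 3 = 53.
  i=4: a_4=4, p_4 = 4*388 + 183 = 1735, q_4 = 4*53 + 25 = 237.

7/1, 22/3, 183/25, 388/53, 1735/237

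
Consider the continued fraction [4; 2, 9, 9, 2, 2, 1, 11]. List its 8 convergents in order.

Using the convergent recurrence p_i = a_i*p_{i-1} + p_{i-2}, q_i = a_i*q_{i-1} + q_{i-2} with p_{-2}=0, p_{-1}=1, q_{-2}=1, q_{-1}=0:
  i=0: a_0=4, p_0 = 4*1 + 0 = 4, q_0 = 4*0 + 1 = 1.
  i=1: a_1=2, p_1 = 2*4 + 1 = 9, q_1 = 2*1 + 0 = 2.
  i=2: a_2=9, p_2 = 9*9 + 4 = 85, q_2 = 9*2 + 1 = 19.
  i=3: a_3=9, p_3 = 9*85 + 9 = 774, q_3 = 9*19 + 2 = 173.
  i=4: a_4=2, p_4 = 2*774 + 85 = 1633, q_4 = 2*173 + 19 = 365.
  i=5: a_5=2, p_5 = 2*1633 + 774 = 4040, q_5 = 2*365 + 173 = 903.
  i=6: a_6=1, p_6 = 1*4040 + 1633 = 5673, q_6 = 1*903 + 365 = 1268.
  i=7: a_7=11, p_7 = 11*5673 + 4040 = 66443, q_7 = 11*1268 + 903 = 14851.

4/1, 9/2, 85/19, 774/173, 1633/365, 4040/903, 5673/1268, 66443/14851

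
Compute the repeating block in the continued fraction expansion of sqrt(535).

Write x_i = (sqrt(535) + m_i)/d_i with (m_0, d_0) = (0, 1). a_0 = floor(sqrt(535)) = 23, since 23^2 = 529 <= 535 < 576 = 24^2.
Iterate m_{i+1} = d_i*a_i - m_i, d_{i+1} = (535 - m_{i+1}^2)/d_i, a_{i+1} = floor((a_0 + m_{i+1})/d_{i+1}):
  m_1 = 1*23 - 0 = 23, d_1 = (535 - 23^2)/1 = 6/1 = 6, a_1 = floor((23 + 23)/6) = 7.
  m_2 = 6*7 - 23 = 19, d_2 = (535 - 19^2)/6 = 174/6 = 29, a_2 = floor((23 + 19)/29) = 1.
  m_3 = 29*1 - 19 = 10, d_3 = (535 - 10^2)/29 = 435/29 = 15, a_3 = floor((23 + 10)/15) = 2.
  m_4 = 15*2 - 10 = 20, d_4 = (535 - 20^2)/15 = 135/15 = 9, a_4 = floor((23 + 20)/9) = 4.
  m_5 = 9*4 - 20 = 16, d_5 = (535 - 16^2)/9 = 279/9 = 31, a_5 = floor((23 + 16)/31) = 1.
  m_6 = 31*1 - 16 = 15, d_6 = (535 - 15^2)/31 = 310/31 = 10, a_6 = floor((23 + 15)/10) = 3.
  m_7 = 10*3 - 15 = 15, d_7 = (535 - 15^2)/10 = 310/10 = 31, a_7 = floor((23 + 15)/31) = 1.
  m_8 = 31*1 - 15 = 16, d_8 = (535 - 16^2)/31 = 279/31 = 9, a_8 = floor((23 + 16)/9) = 4.
  m_9 = 9*4 - 16 = 20, d_9 = (535 - 20^2)/9 = 135/9 = 15, a_9 = floor((23 + 20)/15) = 2.
  m_10 = 15*2 - 20 = 10, d_10 = (535 - 10^2)/15 = 435/15 = 29, a_10 = floor((23 + 10)/29) = 1.
  m_11 = 29*1 - 10 = 19, d_11 = (535 - 19^2)/29 = 174/29 = 6, a_11 = floor((23 + 19)/6) = 7.
  m_12 = 6*7 - 19 = 23, d_12 = (535 - 23^2)/6 = 6/6 = 1, a_12 = floor((23 + 23)/1) = 46.
  m_13 = 1*46 - 23 = 23, d_13 = (535 - 23^2)/1 = 6/1 = 6: (m_13, d_13) = (m_1, d_1) = (23, 6), so from here the quotients repeat a_1, ..., a_12; the period length is 12.
Hence the expansion of sqrt(535) is a_0 = 23 followed by the repeating block 7, 1, 2, 4, 1, 3, 1, 4, 2, 1, 7, 46 (period 12).

[23; (7, 1, 2, 4, 1, 3, 1, 4, 2, 1, 7, 46)]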